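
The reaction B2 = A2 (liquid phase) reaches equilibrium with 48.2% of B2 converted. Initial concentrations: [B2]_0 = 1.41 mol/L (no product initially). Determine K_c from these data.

K_c = 0.931

Let X = conversion of B2.
Concentrations: [B2] = 1.41 − 1.41X; [A2] = 1.41X.
At X = 0.482: [B2] = 0.73, [A2] = 0.68.
K_c = [A2] / ([B2]) = 0.931.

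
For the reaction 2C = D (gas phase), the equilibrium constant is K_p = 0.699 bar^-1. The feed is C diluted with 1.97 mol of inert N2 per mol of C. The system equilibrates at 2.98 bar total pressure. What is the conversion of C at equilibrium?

X = 0.454

Let X = conversion of C (basis 1 mol C); extent of reaction ξ = 0.5X.
Moles: n_C = 1 − X; n_D = 0.5X; n_I = 1.97 (inert).
Total moles n_T = 2.97 − 0.5X.
Mole fractions y_i = n_i/n_T; K_p = p_D / (p_C^2) with p_i = y_i·P.
Setting this equal to 0.699 bar^-1 and taking the physical root (0 < X < 1) gives X = 0.454.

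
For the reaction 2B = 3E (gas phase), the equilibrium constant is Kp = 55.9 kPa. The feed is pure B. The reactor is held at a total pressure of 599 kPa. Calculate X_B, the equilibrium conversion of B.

X = 0.258

Take 1 mol B as basis and let X be its fractional conversion, so ξ = 0.5X.
Mole table: n_B = 1 − X; n_E = 1.5X.
Total moles n_T = 1 + 0.5X.
With p_i = (n_i/n_T)P, Kp = p_E^3 / (p_B^2).
Setting this equal to 55.9 kPa and taking the physical root (0 < X < 1) gives X = 0.258.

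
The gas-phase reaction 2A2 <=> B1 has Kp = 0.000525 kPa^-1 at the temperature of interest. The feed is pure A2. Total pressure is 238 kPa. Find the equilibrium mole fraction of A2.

y_A2 = 0.899

Let X = conversion of A2 (basis 1 mol A2); extent of reaction ξ = 0.5X.
Species balance: n_A2 = 1 − X; n_B1 = 0.5X.
n_T = Σnᵢ = 1 − 0.5X.
Mole fractions y_i = n_i/n_T; Kp = p_B1 / (p_A2^2) with p_i = y_i·P.
Equating to 0.000525 kPa^-1 and solving on 0 < X < 1: X = 0.183.
Then n_A2 = 0.817, n_T = 0.908, so y_A2 = 0.899.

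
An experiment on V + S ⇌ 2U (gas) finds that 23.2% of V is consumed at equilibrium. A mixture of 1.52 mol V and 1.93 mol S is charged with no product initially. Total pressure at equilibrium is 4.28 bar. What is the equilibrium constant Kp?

Take 1.52 mol V as basis and let X be its fractional conversion, so ξ = 1.52X.
Mole table: n_V = 1.52 − 1.52X; n_S = 1.93 − 1.52X; n_U = 3.04X.
n_T stays at 3.45 (no change in mole number).
At X = 0.232: n_V = 1.17, n_S = 1.58, n_U = 0.705, n_T = 3.45.
p_i = (n_i/n_T)·P. Kp = p_U^2 / (p_V p_S) = 0.27.

Kp = 0.27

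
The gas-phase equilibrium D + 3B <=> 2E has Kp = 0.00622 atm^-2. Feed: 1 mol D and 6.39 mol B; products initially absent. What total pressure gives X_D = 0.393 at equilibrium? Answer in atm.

P = 7.1 atm

Let X = conversion of D (basis 1 mol D); extent of reaction ξ = X.
Mole table: n_D = 1 − X; n_B = 6.39 − 3X; n_E = 2X.
Summing: n_T = 7.39 − 2X.
Kp = p_E^2 / (p_D p_B^3) with p_i = (n_i/n_T)·P.
At X = 0.393: the mole-fraction product g(X) = Π y_i^ν_i = 0.3137. Since Kp = g(X)·P^{-2}, P = (g/Kp)^(1/2) = (0.3137/0.00622)^(1/2) = 7.1 atm.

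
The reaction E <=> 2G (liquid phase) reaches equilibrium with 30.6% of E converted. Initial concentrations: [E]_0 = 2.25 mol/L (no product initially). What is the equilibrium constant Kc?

Kc = 1.21 mol/L

Let X = conversion of E.
Concentrations: [E] = 2.25 − 2.25X; [G] = 4.5X.
At X = 0.306: [E] = 1.56, [G] = 1.38.
Kc = [G]^2 / ([E]) = 1.21 mol/L.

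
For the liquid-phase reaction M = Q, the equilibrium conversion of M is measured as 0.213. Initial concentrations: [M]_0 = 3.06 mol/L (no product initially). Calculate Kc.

Let X = conversion of M.
Concentrations: [M] = 3.06 − 3.06X; [Q] = 3.06X.
At X = 0.213: [M] = 2.41, [Q] = 0.652.
Kc = [Q] / ([M]) = 0.271.

Kc = 0.271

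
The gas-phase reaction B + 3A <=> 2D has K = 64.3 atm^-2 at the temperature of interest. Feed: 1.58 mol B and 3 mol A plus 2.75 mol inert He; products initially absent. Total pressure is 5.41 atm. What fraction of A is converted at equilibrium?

X = 0.863

Take 3 mol A as basis and let X be its fractional conversion, so ξ = X.
Mole table: n_B = 1.58 − X; n_A = 3 − 3X; n_D = 2X; n_I = 2.75 (inert).
n_T = Σnᵢ = 7.33 − 2X.
With p_i = (n_i/n_T)P, K = p_D^2 / (p_B p_A^3).
This yields a degree-4 equation in X; solving on (0,1), X = 0.863.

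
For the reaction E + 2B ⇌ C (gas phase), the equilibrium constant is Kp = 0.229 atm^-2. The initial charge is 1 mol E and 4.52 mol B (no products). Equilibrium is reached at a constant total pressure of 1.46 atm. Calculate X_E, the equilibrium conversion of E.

X = 0.239

Take 1 mol E as basis and let X be its fractional conversion, so ξ = X.
Species balance: n_E = 1 − X; n_B = 4.52 − 2X; n_C = X.
Summing: n_T = 5.52 − 2X.
With p_i = (n_i/n_T)P, Kp = p_C / (p_E p_B^2).
Equating to 0.229 atm^-2 and solving on 0 < X < 1: X = 0.239.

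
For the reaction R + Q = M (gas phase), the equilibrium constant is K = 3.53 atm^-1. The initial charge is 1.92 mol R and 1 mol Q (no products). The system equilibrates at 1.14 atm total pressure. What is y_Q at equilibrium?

y_Q = 0.139

Take 1 mol Q as basis and let X be its fractional conversion, so ξ = X.
Mole table: n_R = 1.92 − X; n_Q = 1 − X; n_M = X.
n_T = Σnᵢ = 2.92 − X.
With p_i = (n_i/n_T)P, K = p_M / (p_R p_Q).
Equating to 3.53 atm^-1 and solving on 0 < X < 1: X = 0.689.
Then n_Q = 0.311, n_T = 2.23, so y_Q = 0.139.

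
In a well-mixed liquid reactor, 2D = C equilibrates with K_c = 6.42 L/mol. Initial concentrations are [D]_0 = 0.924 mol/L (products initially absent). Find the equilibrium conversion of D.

X = 0.749

Let X = conversion of D; extent ξ = 0.924X/2 mol/L.
Concentrations: [D] = 0.924 − 0.924X; [C] = 0.462X.
K_c = [C] / ([D]^2).
Setting equal to 6.42 and solving for X on (0,1) gives X = 0.749.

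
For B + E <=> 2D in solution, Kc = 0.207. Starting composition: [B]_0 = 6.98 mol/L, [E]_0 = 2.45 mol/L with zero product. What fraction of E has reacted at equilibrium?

X = 0.303

Let X = conversion of E; extent ξ = 2.45·X mol/L.
Concentrations: [B] = 6.98 − 2.45X; [E] = 2.45 − 2.45X; [D] = 4.9X.
Kc = [D]^2 / ([B] [E]).
Solving Kc = 0.207 for X ∈ (0,1): X = 0.303.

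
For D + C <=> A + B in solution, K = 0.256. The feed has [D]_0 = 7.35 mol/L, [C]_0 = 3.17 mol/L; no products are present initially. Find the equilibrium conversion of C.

X = 0.489

Let X = conversion of C; extent ξ = 3.17·X mol/L.
Concentrations: [D] = 7.35 − 3.17X; [C] = 3.17 − 3.17X; [A] = 3.17X; [B] = 3.17X.
K = [A] [B] / ([D] [C]).
Equating to 0.256: the physical root is X = 0.489.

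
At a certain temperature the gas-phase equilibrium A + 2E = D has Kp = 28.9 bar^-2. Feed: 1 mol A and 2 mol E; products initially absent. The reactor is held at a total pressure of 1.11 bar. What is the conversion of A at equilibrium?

X = 0.775

Let X = conversion of A (basis 1 mol A); extent of reaction ξ = X.
Species balance: n_A = 1 − X; n_E = 2 − 2X; n_D = X.
Summing: n_T = 3 − 2X.
With p_i = (n_i/n_T)P, Kp = p_D / (p_A p_E^2).
Setting this equal to 28.9 bar^-2 and taking the physical root (0 < X < 1) gives X = 0.775.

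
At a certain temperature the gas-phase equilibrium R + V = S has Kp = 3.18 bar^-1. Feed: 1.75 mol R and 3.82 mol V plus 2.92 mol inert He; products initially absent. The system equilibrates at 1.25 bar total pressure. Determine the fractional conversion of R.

Basis: 1.75 mol R initially; let X = conversion of R. Extent ξ = 1.75X.
Species balance: n_R = 1.75 − 1.75X; n_V = 3.82 − 1.75X; n_S = 1.75X; n_I = 2.92 (inert).
n_T = Σnᵢ = 8.49 − 1.75X.
Mole fractions y_i = n_i/n_T; Kp = p_S / (p_R p_V) with p_i = y_i·P.
Substituting and setting equal to 3.18 bar^-1 gives a polynomial in X; the root in (0,1) is X = 0.597.

X = 0.597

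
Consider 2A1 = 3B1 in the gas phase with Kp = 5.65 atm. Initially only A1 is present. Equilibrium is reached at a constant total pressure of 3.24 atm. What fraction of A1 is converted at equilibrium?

X = 0.527

Take 1 mol A1 as basis and let X be its fractional conversion, so ξ = 0.5X.
Species balance: n_A1 = 1 − X; n_B1 = 1.5X.
n_T = Σnᵢ = 1 + 0.5X.
With p_i = (n_i/n_T)P, Kp = p_B1^3 / (p_A1^2).
This yields a degree-3 equation in X; solving on (0,1), X = 0.527.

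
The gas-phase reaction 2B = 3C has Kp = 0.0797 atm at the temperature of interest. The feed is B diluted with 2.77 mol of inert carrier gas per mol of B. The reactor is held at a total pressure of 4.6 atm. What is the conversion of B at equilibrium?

X = 0.228

Let X = conversion of B (basis 1 mol B); extent of reaction ξ = 0.5X.
Species balance: n_B = 1 − X; n_C = 1.5X; n_I = 2.77 (inert).
Total moles n_T = 3.77 + 0.5X.
y_i = n_i/n_T, p_i = y_i·P. Kp = p_C^3 / (p_B^2).
This yields a degree-3 equation in X; solving on (0,1), X = 0.228.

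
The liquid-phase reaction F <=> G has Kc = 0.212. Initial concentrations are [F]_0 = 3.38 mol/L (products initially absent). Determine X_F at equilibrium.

Let X = conversion of F; extent ξ = 3.38·X mol/L.
Concentrations: [F] = 3.38 − 3.38X; [G] = 3.38X.
Kc = [G] / ([F]).
Setting equal to 0.212 and solving for X on (0,1) gives X = 0.175.

X = 0.175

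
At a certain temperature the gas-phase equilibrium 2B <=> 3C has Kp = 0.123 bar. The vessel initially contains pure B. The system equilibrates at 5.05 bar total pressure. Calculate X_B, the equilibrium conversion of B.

X = 0.175

Let X = conversion of B (basis 1 mol B); extent of reaction ξ = 0.5X.
At extent ξ: n_B = 1 − X; n_C = 1.5X.
Total moles n_T = 1 + 0.5X.
Mole fractions y_i = n_i/n_T; Kp = p_C^3 / (p_B^2) with p_i = y_i·P.
Equating to 0.123 bar and solving on 0 < X < 1: X = 0.175.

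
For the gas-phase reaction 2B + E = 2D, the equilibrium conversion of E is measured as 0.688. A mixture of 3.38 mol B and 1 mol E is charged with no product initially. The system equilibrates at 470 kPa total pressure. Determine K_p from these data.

K_p = 0.0119 kPa^-1

Take 1 mol E as basis and let X be its fractional conversion, so ξ = X.
Mole table: n_B = 3.38 − 2X; n_E = 1 − X; n_D = 2X.
Summing: n_T = 4.38 − X.
At X = 0.688: n_B = 2, n_E = 0.312, n_D = 1.38, n_T = 3.69.
p_i = (n_i/n_T)·P. K_p = p_D^2 / (p_B^2 p_E) = 0.0119 kPa^-1.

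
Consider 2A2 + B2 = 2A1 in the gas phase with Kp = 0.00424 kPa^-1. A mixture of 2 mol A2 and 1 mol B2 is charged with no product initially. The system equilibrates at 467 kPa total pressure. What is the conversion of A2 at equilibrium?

X = 0.403

Basis: 2 mol A2 initially; let X = conversion of A2. Extent ξ = X.
Mole table: n_A2 = 2 − 2X; n_B2 = 1 − X; n_A1 = 2X.
Total moles n_T = 3 − X.
Mole fractions y_i = n_i/n_T; Kp = p_A1^2 / (p_A2^2 p_B2) with p_i = y_i·P.
Equating to 0.00424 kPa^-1 and solving on 0 < X < 1: X = 0.403.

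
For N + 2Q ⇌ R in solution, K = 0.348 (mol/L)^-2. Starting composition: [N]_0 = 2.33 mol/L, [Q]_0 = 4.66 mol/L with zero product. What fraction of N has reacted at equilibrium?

Let X = conversion of N; extent ξ = 2.33·X mol/L.
Concentrations: [N] = 2.33 − 2.33X; [Q] = 4.66 − 4.66X; [R] = 2.33X.
K = [R] / ([N] [Q]^2).
Equating to 0.348 (mol/L)^-2: the physical root is X = 0.576.

X = 0.576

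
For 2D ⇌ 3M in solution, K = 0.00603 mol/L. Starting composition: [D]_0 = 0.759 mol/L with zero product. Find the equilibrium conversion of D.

Let X = conversion of D; extent ξ = 0.759X/2 mol/L.
Concentrations: [D] = 0.759 − 0.759X; [M] = 1.14X.
K = [M]^3 / ([D]^2).
Setting equal to 0.00603 and solving for X on (0,1) gives X = 0.122.

X = 0.122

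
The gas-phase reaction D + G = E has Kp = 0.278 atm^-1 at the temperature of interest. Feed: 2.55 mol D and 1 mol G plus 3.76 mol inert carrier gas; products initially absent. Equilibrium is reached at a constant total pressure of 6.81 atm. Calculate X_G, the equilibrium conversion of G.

Basis: 1 mol G initially; let X = conversion of G. Extent ξ = X.
Mole table: n_D = 2.55 − X; n_G = 1 − X; n_E = X; n_I = 3.76 (inert).
Summing: n_T = 7.31 − X.
Mole fractions y_i = n_i/n_T; Kp = p_E / (p_D p_G) with p_i = y_i·P.
This yields a degree-2 equation in X; solving on (0,1), X = 0.373.

X = 0.373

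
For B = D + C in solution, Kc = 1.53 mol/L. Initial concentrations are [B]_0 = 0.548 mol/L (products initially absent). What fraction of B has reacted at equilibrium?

X = 0.781

Let X = conversion of B; extent ξ = 0.548·X mol/L.
Concentrations: [B] = 0.548 − 0.548X; [D] = 0.548X; [C] = 0.548X.
Kc = [D] [C] / ([B]).
Solving Kc = 1.53 for X ∈ (0,1): X = 0.781.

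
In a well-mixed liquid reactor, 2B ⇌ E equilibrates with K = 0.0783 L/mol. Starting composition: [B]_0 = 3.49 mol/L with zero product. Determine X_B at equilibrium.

X = 0.282

Let X = conversion of B; extent ξ = 3.49X/2 mol/L.
Concentrations: [B] = 3.49 − 3.49X; [E] = 1.75X.
K = [E] / ([B]^2).
This equals 0.0783 at X = 0.282 (the root in 0 < X < 1).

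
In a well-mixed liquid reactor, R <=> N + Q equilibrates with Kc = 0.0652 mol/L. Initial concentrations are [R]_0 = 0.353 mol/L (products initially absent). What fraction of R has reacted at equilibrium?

Let X = conversion of R; extent ξ = 0.353·X mol/L.
Concentrations: [R] = 0.353 − 0.353X; [N] = 0.353X; [Q] = 0.353X.
Kc = [N] [Q] / ([R]).
Setting equal to 0.0652 and solving for X on (0,1) gives X = 0.347.

X = 0.347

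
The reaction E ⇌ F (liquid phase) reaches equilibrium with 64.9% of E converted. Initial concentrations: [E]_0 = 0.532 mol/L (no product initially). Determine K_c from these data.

Let X = conversion of E.
Concentrations: [E] = 0.532 − 0.532X; [F] = 0.532X.
At X = 0.649: [E] = 0.187, [F] = 0.345.
K_c = [F] / ([E]) = 1.85.

K_c = 1.85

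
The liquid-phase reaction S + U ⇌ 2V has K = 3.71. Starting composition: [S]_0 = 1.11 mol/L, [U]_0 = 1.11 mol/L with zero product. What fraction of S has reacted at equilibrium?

Let X = conversion of S; extent ξ = 1.11·X mol/L.
Concentrations: [S] = 1.11 − 1.11X; [U] = 1.11 − 1.11X; [V] = 2.22X.
K = [V]^2 / ([S] [U]).
This equals 3.71 at X = 0.491 (the root in 0 < X < 1).

X = 0.491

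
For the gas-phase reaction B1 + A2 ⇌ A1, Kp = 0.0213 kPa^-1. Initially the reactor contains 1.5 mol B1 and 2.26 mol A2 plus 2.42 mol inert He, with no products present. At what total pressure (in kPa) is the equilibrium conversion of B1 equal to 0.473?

Let X = conversion of B1 (basis 1.5 mol B1); extent of reaction ξ = 1.5X.
Moles: n_B1 = 1.5 − 1.5X; n_A2 = 2.26 − 1.5X; n_A1 = 1.5X; n_I = 2.42 (inert).
n_T = Σnᵢ = 6.18 − 1.5X.
Kp = p_A1 / (p_B1 p_A2) with p_i = (n_i/n_T)·P.
At X = 0.473: the mole-fraction product g(X) = Π y_i^ν_i = 3.167. Since Kp = g(X)·P^{-1}, P = (g/Kp)^(1/1) = (3.167/0.0213)^(1/1) = 149 kPa.

P = 149 kPa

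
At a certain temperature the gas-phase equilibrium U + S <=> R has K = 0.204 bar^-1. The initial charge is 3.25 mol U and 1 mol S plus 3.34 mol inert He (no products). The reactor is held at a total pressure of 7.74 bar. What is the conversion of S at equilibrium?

X = 0.386

Basis: 1 mol S initially; let X = conversion of S. Extent ξ = X.
Species balance: n_U = 3.25 − X; n_S = 1 − X; n_R = X; n_I = 3.34 (inert).
Total moles n_T = 7.59 − X.
With p_i = (n_i/n_T)P, K = p_R / (p_U p_S).
Equating to 0.204 bar^-1 and solving on 0 < X < 1: X = 0.386.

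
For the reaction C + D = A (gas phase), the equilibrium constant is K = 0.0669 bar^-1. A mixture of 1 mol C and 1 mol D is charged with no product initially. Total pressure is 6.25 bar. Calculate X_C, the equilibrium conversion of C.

Let X = conversion of C (basis 1 mol C); extent of reaction ξ = X.
Mole table: n_C = 1 − X; n_D = 1 − X; n_A = X.
Total moles n_T = 2 − X.
Mole fractions y_i = n_i/n_T; K = p_A / (p_C p_D) with p_i = y_i·P.
Setting this equal to 0.0669 bar^-1 and taking the physical root (0 < X < 1) gives X = 0.160.

X = 0.160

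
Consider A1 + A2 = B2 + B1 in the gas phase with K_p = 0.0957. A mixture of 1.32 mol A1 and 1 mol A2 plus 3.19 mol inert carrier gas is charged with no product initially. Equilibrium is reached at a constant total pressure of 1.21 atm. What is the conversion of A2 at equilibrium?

Take 1 mol A2 as basis and let X be its fractional conversion, so ξ = X.
Moles: n_A1 = 1.32 − X; n_A2 = 1 − X; n_B2 = X; n_B1 = X; n_I = 3.19 (inert).
Since Δν = 0, n_T = 5.51 throughout.
Mole fractions y_i = n_i/n_T; K_p = p_B2 p_B1 / (p_A1 p_A2) with p_i = y_i·P.
Setting this equal to 0.0957 and taking the physical root (0 < X < 1) gives X = 0.271.

X = 0.271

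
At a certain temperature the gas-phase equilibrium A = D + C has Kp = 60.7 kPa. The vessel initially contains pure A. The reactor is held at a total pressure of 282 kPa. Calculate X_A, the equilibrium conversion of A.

X = 0.421

Basis: 1 mol A initially; let X = conversion of A. Extent ξ = X.
At extent ξ: n_A = 1 − X; n_D = X; n_C = X.
Total moles n_T = 1 + X.
With p_i = (n_i/n_T)P, Kp = p_D p_C / (p_A).
This yields a degree-2 equation in X; solving on (0,1), X = 0.421.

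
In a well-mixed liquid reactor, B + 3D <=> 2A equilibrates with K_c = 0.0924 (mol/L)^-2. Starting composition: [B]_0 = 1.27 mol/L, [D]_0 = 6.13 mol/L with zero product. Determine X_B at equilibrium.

X = 0.616

Let X = conversion of B; extent ξ = 1.27·X mol/L.
Concentrations: [B] = 1.27 − 1.27X; [D] = 6.13 − 3.81X; [A] = 2.54X.
K_c = [A]^2 / ([B] [D]^3).
Setting equal to 0.0924 and solving for X on (0,1) gives X = 0.616.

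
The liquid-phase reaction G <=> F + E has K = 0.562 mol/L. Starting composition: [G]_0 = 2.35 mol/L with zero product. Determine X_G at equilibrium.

Let X = conversion of G; extent ξ = 2.35·X mol/L.
Concentrations: [G] = 2.35 − 2.35X; [F] = 2.35X; [E] = 2.35X.
K = [F] [E] / ([G]).
This equals 0.562 at X = 0.384 (the root in 0 < X < 1).

X = 0.384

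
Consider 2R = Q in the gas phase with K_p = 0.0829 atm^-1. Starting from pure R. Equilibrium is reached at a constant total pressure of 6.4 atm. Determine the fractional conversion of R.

Let X = conversion of R (basis 1 mol R); extent of reaction ξ = 0.5X.
Species balance: n_R = 1 − X; n_Q = 0.5X.
Total moles n_T = 1 − 0.5X.
With p_i = (n_i/n_T)P, K_p = p_Q / (p_R^2).
Equating to 0.0829 atm^-1 and solving on 0 < X < 1: X = 0.434.

X = 0.434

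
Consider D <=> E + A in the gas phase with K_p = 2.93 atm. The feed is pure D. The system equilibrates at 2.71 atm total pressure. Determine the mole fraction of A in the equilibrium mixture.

y_A = 0.419

Let X = conversion of D (basis 1 mol D); extent of reaction ξ = X.
Species balance: n_D = 1 − X; n_E = X; n_A = X.
Total moles n_T = 1 + X.
y_i = n_i/n_T, p_i = y_i·P. K_p = p_E p_A / (p_D).
Setting this equal to 2.93 atm and taking the physical root (0 < X < 1) gives X = 0.721.
Then n_A = 0.721, n_T = 1.72, so y_A = 0.419.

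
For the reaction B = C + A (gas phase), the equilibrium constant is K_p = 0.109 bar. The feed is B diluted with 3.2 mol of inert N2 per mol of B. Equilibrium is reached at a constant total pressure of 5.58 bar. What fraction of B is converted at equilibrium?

Basis: 1 mol B initially; let X = conversion of B. Extent ξ = X.
Moles: n_B = 1 − X; n_C = X; n_A = X; n_I = 3.2 (inert).
Summing: n_T = 4.2 + X.
y_i = n_i/n_T, p_i = y_i·P. K_p = p_C p_A / (p_B).
Setting this equal to 0.109 bar and taking the physical root (0 < X < 1) gives X = 0.255.

X = 0.255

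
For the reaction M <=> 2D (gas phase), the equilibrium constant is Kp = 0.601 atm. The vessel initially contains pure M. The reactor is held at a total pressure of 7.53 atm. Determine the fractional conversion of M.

Take 1 mol M as basis and let X be its fractional conversion, so ξ = X.
Species balance: n_M = 1 − X; n_D = 2X.
Summing: n_T = 1 + X.
y_i = n_i/n_T, p_i = y_i·P. Kp = p_D^2 / (p_M).
This yields a degree-2 equation in X; solving on (0,1), X = 0.140.

X = 0.140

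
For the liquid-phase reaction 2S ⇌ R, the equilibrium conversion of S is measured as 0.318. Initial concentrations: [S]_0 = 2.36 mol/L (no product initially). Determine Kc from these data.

Kc = 0.145 L/mol

Let X = conversion of S.
Concentrations: [S] = 2.36 − 2.36X; [R] = 1.18X.
At X = 0.318: [S] = 1.61, [R] = 0.375.
Kc = [R] / ([S]^2) = 0.145 L/mol.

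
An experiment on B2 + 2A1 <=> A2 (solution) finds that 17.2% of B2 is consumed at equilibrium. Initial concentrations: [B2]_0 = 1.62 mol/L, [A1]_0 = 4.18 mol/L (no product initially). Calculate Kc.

Kc = 0.0158 (mol/L)^-2

Let X = conversion of B2.
Concentrations: [B2] = 1.62 − 1.62X; [A1] = 4.18 − 3.24X; [A2] = 1.62X.
At X = 0.172: [B2] = 1.34, [A1] = 3.62, [A2] = 0.279.
Kc = [A2] / ([B2] [A1]^2) = 0.0158 (mol/L)^-2.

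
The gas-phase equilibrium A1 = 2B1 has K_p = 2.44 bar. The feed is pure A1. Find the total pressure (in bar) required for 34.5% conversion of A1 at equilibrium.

Let X = conversion of A1 (basis 1 mol A1); extent of reaction ξ = X.
Moles: n_A1 = 1 − X; n_B1 = 2X.
n_T = Σnᵢ = 1 + X.
K_p = p_B1^2 / (p_A1) with p_i = (n_i/n_T)·P.
At X = 0.345: the mole-fraction product g(X) = Π y_i^ν_i = 0.5404. Since K_p = g(X)·P^{1}, P = (K_p/g)^(1/1) = (2.44/0.5404)^(1/1) = 4.51 bar.

P = 4.51 bar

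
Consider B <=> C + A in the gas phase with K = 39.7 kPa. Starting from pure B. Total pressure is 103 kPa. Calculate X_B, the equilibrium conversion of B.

X = 0.527

Let X = conversion of B (basis 1 mol B); extent of reaction ξ = X.
Species balance: n_B = 1 − X; n_C = X; n_A = X.
n_T = Σnᵢ = 1 + X.
With p_i = (n_i/n_T)P, K = p_C p_A / (p_B).
Setting this equal to 39.7 kPa and taking the physical root (0 < X < 1) gives X = 0.527.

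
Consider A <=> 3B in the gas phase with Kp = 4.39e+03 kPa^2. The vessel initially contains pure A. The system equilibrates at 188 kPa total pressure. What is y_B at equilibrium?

y_B = 0.417

Basis: 1 mol A initially; let X = conversion of A. Extent ξ = X.
Moles: n_A = 1 − X; n_B = 3X.
Total moles n_T = 1 + 2X.
With p_i = (n_i/n_T)P, Kp = p_B^3 / (p_A).
Setting this equal to 4.39e+03 kPa^2 and taking the physical root (0 < X < 1) gives X = 0.192.
Then n_B = 0.577, n_T = 1.38, so y_B = 0.417.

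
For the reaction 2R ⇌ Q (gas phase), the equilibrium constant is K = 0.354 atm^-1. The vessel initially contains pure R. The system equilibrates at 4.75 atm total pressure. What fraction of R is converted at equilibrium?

X = 0.640

Take 1 mol R as basis and let X be its fractional conversion, so ξ = 0.5X.
Mole table: n_R = 1 − X; n_Q = 0.5X.
Summing: n_T = 1 − 0.5X.
With p_i = (n_i/n_T)P, K = p_Q / (p_R^2).
Substituting and setting equal to 0.354 atm^-1 gives a polynomial in X; the root in (0,1) is X = 0.640.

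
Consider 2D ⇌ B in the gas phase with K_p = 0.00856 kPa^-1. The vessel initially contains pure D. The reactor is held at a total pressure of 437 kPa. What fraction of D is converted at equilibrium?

X = 0.750

Basis: 1 mol D initially; let X = conversion of D. Extent ξ = 0.5X.
Moles: n_D = 1 − X; n_B = 0.5X.
Summing: n_T = 1 − 0.5X.
Mole fractions y_i = n_i/n_T; K_p = p_B / (p_D^2) with p_i = y_i·P.
Substituting and setting equal to 0.00856 kPa^-1 gives a polynomial in X; the root in (0,1) is X = 0.750.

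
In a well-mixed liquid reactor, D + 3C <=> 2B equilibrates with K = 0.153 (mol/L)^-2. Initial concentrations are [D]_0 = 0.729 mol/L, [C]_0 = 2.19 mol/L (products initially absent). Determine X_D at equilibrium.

X = 0.332

Let X = conversion of D; extent ξ = 0.729·X mol/L.
Concentrations: [D] = 0.729 − 0.729X; [C] = 2.19 − 2.19X; [B] = 1.46X.
K = [B]^2 / ([D] [C]^3).
Equating to 0.153 (mol/L)^-2: the physical root is X = 0.332.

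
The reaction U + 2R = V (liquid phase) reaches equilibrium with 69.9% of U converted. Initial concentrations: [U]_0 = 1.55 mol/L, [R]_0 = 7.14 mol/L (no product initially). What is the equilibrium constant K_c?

Let X = conversion of U.
Concentrations: [U] = 1.55 − 1.55X; [R] = 7.14 − 3.1X; [V] = 1.55X.
At X = 0.699: [U] = 0.467, [R] = 4.97, [V] = 1.08.
K_c = [V] / ([U] [R]^2) = 0.0939 (mol/L)^-2.

K_c = 0.0939 (mol/L)^-2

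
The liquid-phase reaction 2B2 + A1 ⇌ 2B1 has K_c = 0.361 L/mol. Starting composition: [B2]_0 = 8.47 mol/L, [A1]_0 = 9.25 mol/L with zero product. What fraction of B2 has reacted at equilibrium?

Let X = conversion of B2; extent ξ = 8.47X/2 mol/L.
Concentrations: [B2] = 8.47 − 8.47X; [A1] = 9.25 − 4.24X; [B1] = 8.47X.
K_c = [B1]^2 / ([B2]^2 [A1]).
Solving K_c = 0.361 for X ∈ (0,1): X = 0.608.

X = 0.608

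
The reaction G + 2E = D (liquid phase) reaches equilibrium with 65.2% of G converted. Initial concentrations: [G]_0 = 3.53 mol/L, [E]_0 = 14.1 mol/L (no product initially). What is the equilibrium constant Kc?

Let X = conversion of G.
Concentrations: [G] = 3.53 − 3.53X; [E] = 14.1 − 7.06X; [D] = 3.53X.
At X = 0.652: [G] = 1.23, [E] = 9.5, [D] = 2.3.
Kc = [D] / ([G] [E]^2) = 0.0208 (mol/L)^-2.

Kc = 0.0208 (mol/L)^-2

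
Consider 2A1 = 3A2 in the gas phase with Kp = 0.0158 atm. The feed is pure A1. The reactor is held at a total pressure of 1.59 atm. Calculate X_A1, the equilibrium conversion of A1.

Basis: 1 mol A1 initially; let X = conversion of A1. Extent ξ = 0.5X.
Moles: n_A1 = 1 − X; n_A2 = 1.5X.
Summing: n_T = 1 + 0.5X.
With p_i = (n_i/n_T)P, Kp = p_A2^3 / (p_A1^2).
This yields a degree-3 equation in X; solving on (0,1), X = 0.133.

X = 0.133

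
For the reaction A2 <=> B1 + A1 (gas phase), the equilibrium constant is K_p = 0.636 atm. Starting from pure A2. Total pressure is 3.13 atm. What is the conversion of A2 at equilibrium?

X = 0.411

Basis: 1 mol A2 initially; let X = conversion of A2. Extent ξ = X.
At extent ξ: n_A2 = 1 − X; n_B1 = X; n_A1 = X.
Total moles n_T = 1 + X.
With p_i = (n_i/n_T)P, K_p = p_B1 p_A1 / (p_A2).
Substituting and setting equal to 0.636 atm gives a polynomial in X; the root in (0,1) is X = 0.411.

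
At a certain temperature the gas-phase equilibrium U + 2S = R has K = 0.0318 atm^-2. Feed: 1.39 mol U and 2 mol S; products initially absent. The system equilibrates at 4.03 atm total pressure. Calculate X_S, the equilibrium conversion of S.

X = 0.182

Take 2 mol S as basis and let X be its fractional conversion, so ξ = X.
Species balance: n_U = 1.39 − X; n_S = 2 − 2X; n_R = X.
Total moles n_T = 3.39 − 2X.
y_i = n_i/n_T, p_i = y_i·P. K = p_R / (p_U p_S^2).
This yields a degree-3 equation in X; solving on (0,1), X = 0.182.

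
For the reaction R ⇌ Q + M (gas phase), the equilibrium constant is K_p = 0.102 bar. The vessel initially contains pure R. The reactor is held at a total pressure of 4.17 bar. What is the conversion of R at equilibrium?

X = 0.155

Basis: 1 mol R initially; let X = conversion of R. Extent ξ = X.
Species balance: n_R = 1 − X; n_Q = X; n_M = X.
n_T = Σnᵢ = 1 + X.
y_i = n_i/n_T, p_i = y_i·P. K_p = p_Q p_M / (p_R).
Substituting and setting equal to 0.102 bar gives a polynomial in X; the root in (0,1) is X = 0.155.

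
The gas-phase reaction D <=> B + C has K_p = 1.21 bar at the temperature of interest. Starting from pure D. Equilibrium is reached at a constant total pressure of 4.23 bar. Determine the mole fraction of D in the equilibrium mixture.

Basis: 1 mol D initially; let X = conversion of D. Extent ξ = X.
Moles: n_D = 1 − X; n_B = X; n_C = X.
n_T = Σnᵢ = 1 + X.
y_i = n_i/n_T, p_i = y_i·P. K_p = p_B p_C / (p_D).
Equating to 1.21 bar and solving on 0 < X < 1: X = 0.472.
Then n_D = 0.528, n_T = 1.47, so y_D = 0.359.

y_D = 0.359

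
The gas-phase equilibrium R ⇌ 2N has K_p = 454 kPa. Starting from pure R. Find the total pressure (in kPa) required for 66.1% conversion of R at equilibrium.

P = 146 kPa

Take 1 mol R as basis and let X be its fractional conversion, so ξ = X.
Species balance: n_R = 1 − X; n_N = 2X.
Total moles n_T = 1 + X.
K_p = p_N^2 / (p_R) with p_i = (n_i/n_T)·P.
At X = 0.661: the mole-fraction product g(X) = Π y_i^ν_i = 3.104. Since K_p = g(X)·P^{1}, P = (K_p/g)^(1/1) = (454/3.104)^(1/1) = 146 kPa.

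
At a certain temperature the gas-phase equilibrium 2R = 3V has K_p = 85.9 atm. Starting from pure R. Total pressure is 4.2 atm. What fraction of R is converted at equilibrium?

Take 1 mol R as basis and let X be its fractional conversion, so ξ = 0.5X.
Species balance: n_R = 1 − X; n_V = 1.5X.
n_T = Σnᵢ = 1 + 0.5X.
y_i = n_i/n_T, p_i = y_i·P. K_p = p_V^3 / (p_R^2).
Substituting and setting equal to 85.9 atm gives a polynomial in X; the root in (0,1) is X = 0.768.

X = 0.768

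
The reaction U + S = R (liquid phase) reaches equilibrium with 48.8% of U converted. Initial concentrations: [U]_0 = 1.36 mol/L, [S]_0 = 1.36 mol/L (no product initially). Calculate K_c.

K_c = 1.37 L/mol

Let X = conversion of U.
Concentrations: [U] = 1.36 − 1.36X; [S] = 1.36 − 1.36X; [R] = 1.36X.
At X = 0.488: [U] = 0.696, [S] = 0.696, [R] = 0.664.
K_c = [R] / ([U] [S]) = 1.37 L/mol.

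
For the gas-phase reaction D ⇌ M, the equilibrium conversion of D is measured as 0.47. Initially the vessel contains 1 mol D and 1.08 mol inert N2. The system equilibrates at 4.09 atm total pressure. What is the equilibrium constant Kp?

Take 1 mol D as basis and let X be its fractional conversion, so ξ = X.
At extent ξ: n_D = 1 − X; n_M = X; n_I = 1.08 (inert).
Since Δν = 0, n_T = 2.08 throughout.
At X = 0.47: n_D = 0.53, n_M = 0.47, n_T = 2.08.
p_i = (n_i/n_T)·P. Kp = p_M / (p_D) = 0.887.

Kp = 0.887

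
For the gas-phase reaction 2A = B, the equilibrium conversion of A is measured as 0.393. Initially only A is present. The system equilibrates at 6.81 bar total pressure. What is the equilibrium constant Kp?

Kp = 0.0629 bar^-1

Take 1 mol A as basis and let X be its fractional conversion, so ξ = 0.5X.
At extent ξ: n_A = 1 − X; n_B = 0.5X.
Total moles n_T = 1 − 0.5X.
At X = 0.393: n_A = 0.607, n_B = 0.197, n_T = 0.803.
p_i = (n_i/n_T)·P. Kp = p_B / (p_A^2) = 0.0629 bar^-1.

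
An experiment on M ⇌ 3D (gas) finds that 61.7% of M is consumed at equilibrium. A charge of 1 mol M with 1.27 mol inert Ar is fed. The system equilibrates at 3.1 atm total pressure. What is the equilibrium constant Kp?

Kp = 13 atm^2

Let X = conversion of M (basis 1 mol M); extent of reaction ξ = X.
Mole table: n_M = 1 − X; n_D = 3X; n_I = 1.27 (inert).
n_T = Σnᵢ = 2.27 + 2X.
At X = 0.617: n_M = 0.383, n_D = 1.85, n_T = 3.5.
p_i = (n_i/n_T)·P. Kp = p_D^3 / (p_M) = 13 atm^2.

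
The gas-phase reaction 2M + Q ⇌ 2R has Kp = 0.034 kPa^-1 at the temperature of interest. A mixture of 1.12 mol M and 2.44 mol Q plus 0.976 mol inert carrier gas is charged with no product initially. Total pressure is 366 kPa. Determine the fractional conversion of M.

X = 0.712

Let X = conversion of M (basis 1.12 mol M); extent of reaction ξ = 0.56X.
Moles: n_M = 1.12 − 1.12X; n_Q = 2.44 − 0.56X; n_R = 1.12X; n_I = 0.976 (inert).
Total moles n_T = 4.54 − 0.56X.
y_i = n_i/n_T, p_i = y_i·P. Kp = p_R^2 / (p_M^2 p_Q).
Setting this equal to 0.034 kPa^-1 and taking the physical root (0 < X < 1) gives X = 0.712.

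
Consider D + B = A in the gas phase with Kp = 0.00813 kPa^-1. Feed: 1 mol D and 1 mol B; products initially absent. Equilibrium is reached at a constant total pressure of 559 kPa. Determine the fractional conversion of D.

X = 0.575

Basis: 1 mol D initially; let X = conversion of D. Extent ξ = X.
Moles: n_D = 1 − X; n_B = 1 − X; n_A = X.
Total moles n_T = 2 − X.
y_i = n_i/n_T, p_i = y_i·P. Kp = p_A / (p_D p_B).
Substituting and setting equal to 0.00813 kPa^-1 gives a polynomial in X; the root in (0,1) is X = 0.575.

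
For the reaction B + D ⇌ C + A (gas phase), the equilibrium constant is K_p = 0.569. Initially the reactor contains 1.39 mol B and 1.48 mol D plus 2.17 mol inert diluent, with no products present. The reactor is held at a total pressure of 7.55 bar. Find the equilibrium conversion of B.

Let X = conversion of B (basis 1.39 mol B); extent of reaction ξ = 1.39X.
Mole table: n_B = 1.39 − 1.39X; n_D = 1.48 − 1.39X; n_C = 1.39X; n_A = 1.39X; n_I = 2.17 (inert).
n_T stays at 5.04 (no change in mole number).
Mole fractions y_i = n_i/n_T; K_p = p_C p_A / (p_B p_D) with p_i = y_i·P.
Substituting and setting equal to 0.569 gives a polynomial in X; the root in (0,1) is X = 0.444.

X = 0.444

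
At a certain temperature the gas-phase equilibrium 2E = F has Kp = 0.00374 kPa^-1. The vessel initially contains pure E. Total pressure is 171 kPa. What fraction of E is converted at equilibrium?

X = 0.470

Take 1 mol E as basis and let X be its fractional conversion, so ξ = 0.5X.
Mole table: n_E = 1 − X; n_F = 0.5X.
n_T = Σnᵢ = 1 − 0.5X.
With p_i = (n_i/n_T)P, Kp = p_F / (p_E^2).
Substituting and setting equal to 0.00374 kPa^-1 gives a polynomial in X; the root in (0,1) is X = 0.470.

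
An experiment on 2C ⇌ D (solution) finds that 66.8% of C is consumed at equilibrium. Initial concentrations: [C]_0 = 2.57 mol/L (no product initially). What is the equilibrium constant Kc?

Kc = 1.18 L/mol

Let X = conversion of C.
Concentrations: [C] = 2.57 − 2.57X; [D] = 1.28X.
At X = 0.668: [C] = 0.853, [D] = 0.858.
Kc = [D] / ([C]^2) = 1.18 L/mol.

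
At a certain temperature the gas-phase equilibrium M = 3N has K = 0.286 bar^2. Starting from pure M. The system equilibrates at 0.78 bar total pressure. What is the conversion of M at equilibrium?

X = 0.317

Basis: 1 mol M initially; let X = conversion of M. Extent ξ = X.
Moles: n_M = 1 − X; n_N = 3X.
Total moles n_T = 1 + 2X.
y_i = n_i/n_T, p_i = y_i·P. K = p_N^3 / (p_M).
Substituting and setting equal to 0.286 bar^2 gives a polynomial in X; the root in (0,1) is X = 0.317.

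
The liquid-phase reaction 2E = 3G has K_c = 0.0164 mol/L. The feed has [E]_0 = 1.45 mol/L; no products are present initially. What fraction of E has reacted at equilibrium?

X = 0.136

Let X = conversion of E; extent ξ = 1.45X/2 mol/L.
Concentrations: [E] = 1.45 − 1.45X; [G] = 2.17X.
K_c = [G]^3 / ([E]^2).
Solving K_c = 0.0164 for X ∈ (0,1): X = 0.136.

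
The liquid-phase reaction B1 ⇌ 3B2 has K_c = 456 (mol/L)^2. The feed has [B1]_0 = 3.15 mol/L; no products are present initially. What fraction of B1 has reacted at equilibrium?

Let X = conversion of B1; extent ξ = 3.15·X mol/L.
Concentrations: [B1] = 3.15 − 3.15X; [B2] = 9.45X.
K_c = [B2]^3 / ([B1]).
This equals 456 at X = 0.751 (the root in 0 < X < 1).

X = 0.751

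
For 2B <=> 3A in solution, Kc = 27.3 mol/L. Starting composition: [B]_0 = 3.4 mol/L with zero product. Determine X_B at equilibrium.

Let X = conversion of B; extent ξ = 3.4X/2 mol/L.
Concentrations: [B] = 3.4 − 3.4X; [A] = 5.1X.
Kc = [A]^3 / ([B]^2).
This equals 27.3 at X = 0.656 (the root in 0 < X < 1).

X = 0.656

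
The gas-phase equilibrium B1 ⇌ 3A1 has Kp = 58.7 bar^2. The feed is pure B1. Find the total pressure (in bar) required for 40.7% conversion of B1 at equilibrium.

Take 1 mol B1 as basis and let X be its fractional conversion, so ξ = X.
Mole table: n_B1 = 1 − X; n_A1 = 3X.
Summing: n_T = 1 + 2X.
Kp = p_A1^3 / (p_B1) with p_i = (n_i/n_T)·P.
At X = 0.407: the mole-fraction product g(X) = Π y_i^ν_i = 0.9329. Since Kp = g(X)·P^{2}, P = (Kp/g)^(1/2) = (58.7/0.9329)^(1/2) = 7.93 bar.

P = 7.93 bar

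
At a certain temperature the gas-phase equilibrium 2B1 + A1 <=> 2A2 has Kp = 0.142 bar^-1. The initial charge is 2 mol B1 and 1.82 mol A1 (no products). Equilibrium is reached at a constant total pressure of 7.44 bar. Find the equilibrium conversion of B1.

X = 0.399

Take 2 mol B1 as basis and let X be its fractional conversion, so ξ = X.
Species balance: n_B1 = 2 − 2X; n_A1 = 1.82 − X; n_A2 = 2X.
n_T = Σnᵢ = 3.82 − X.
y_i = n_i/n_T, p_i = y_i·P. Kp = p_A2^2 / (p_B1^2 p_A1).
This yields a degree-3 equation in X; solving on (0,1), X = 0.399.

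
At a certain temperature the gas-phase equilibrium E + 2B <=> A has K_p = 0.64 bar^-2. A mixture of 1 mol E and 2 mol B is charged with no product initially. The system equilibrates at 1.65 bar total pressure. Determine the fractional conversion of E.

X = 0.356

Take 1 mol E as basis and let X be its fractional conversion, so ξ = X.
At extent ξ: n_E = 1 − X; n_B = 2 − 2X; n_A = X.
Total moles n_T = 3 − 2X.
Mole fractions y_i = n_i/n_T; K_p = p_A / (p_E p_B^2) with p_i = y_i·P.
Substituting and setting equal to 0.64 bar^-2 gives a polynomial in X; the root in (0,1) is X = 0.356.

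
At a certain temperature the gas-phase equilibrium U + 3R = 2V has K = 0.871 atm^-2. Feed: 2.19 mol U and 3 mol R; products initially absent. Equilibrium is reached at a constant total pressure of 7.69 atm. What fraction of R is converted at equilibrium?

X = 0.751

Take 3 mol R as basis and let X be its fractional conversion, so ξ = X.
Moles: n_U = 2.19 − X; n_R = 3 − 3X; n_V = 2X.
n_T = Σnᵢ = 5.19 − 2X.
With p_i = (n_i/n_T)P, K = p_V^2 / (p_U p_R^3).
Setting this equal to 0.871 atm^-2 and taking the physical root (0 < X < 1) gives X = 0.751.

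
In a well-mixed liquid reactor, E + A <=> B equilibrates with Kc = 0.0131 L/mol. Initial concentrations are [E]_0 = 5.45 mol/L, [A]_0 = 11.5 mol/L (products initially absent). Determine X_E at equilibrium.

X = 0.124

Let X = conversion of E; extent ξ = 5.45·X mol/L.
Concentrations: [E] = 5.45 − 5.45X; [A] = 11.5 − 5.45X; [B] = 5.45X.
Kc = [B] / ([E] [A]).
Setting equal to 0.0131 and solving for X on (0,1) gives X = 0.124.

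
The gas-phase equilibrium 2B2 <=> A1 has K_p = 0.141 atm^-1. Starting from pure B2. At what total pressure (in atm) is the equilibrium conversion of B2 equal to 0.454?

Basis: 1 mol B2 initially; let X = conversion of B2. Extent ξ = 0.5X.
Species balance: n_B2 = 1 − X; n_A1 = 0.5X.
Total moles n_T = 1 − 0.5X.
K_p = p_A1 / (p_B2^2) with p_i = (n_i/n_T)·P.
At X = 0.454: the mole-fraction product g(X) = Π y_i^ν_i = 0.5886. Since K_p = g(X)·P^{-1}, P = (g/K_p)^(1/1) = (0.5886/0.141)^(1/1) = 4.17 atm.

P = 4.17 atm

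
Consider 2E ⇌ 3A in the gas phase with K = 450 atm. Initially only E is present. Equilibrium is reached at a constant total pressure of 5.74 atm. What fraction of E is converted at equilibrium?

X = 0.861

Basis: 1 mol E initially; let X = conversion of E. Extent ξ = 0.5X.
Mole table: n_E = 1 − X; n_A = 1.5X.
Summing: n_T = 1 + 0.5X.
y_i = n_i/n_T, p_i = y_i·P. K = p_A^3 / (p_E^2).
Equating to 450 atm and solving on 0 < X < 1: X = 0.861.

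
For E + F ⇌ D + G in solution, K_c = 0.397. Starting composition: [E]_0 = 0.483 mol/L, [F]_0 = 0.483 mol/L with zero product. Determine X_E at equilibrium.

X = 0.387

Let X = conversion of E; extent ξ = 0.483·X mol/L.
Concentrations: [E] = 0.483 − 0.483X; [F] = 0.483 − 0.483X; [D] = 0.483X; [G] = 0.483X.
K_c = [D] [G] / ([E] [F]).
This equals 0.397 at X = 0.387 (the root in 0 < X < 1).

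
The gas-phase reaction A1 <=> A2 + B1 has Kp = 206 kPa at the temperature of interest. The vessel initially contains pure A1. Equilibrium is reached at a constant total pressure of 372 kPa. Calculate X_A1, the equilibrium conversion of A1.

Take 1 mol A1 as basis and let X be its fractional conversion, so ξ = X.
Moles: n_A1 = 1 − X; n_A2 = X; n_B1 = X.
Total moles n_T = 1 + X.
Mole fractions y_i = n_i/n_T; Kp = p_A2 p_B1 / (p_A1) with p_i = y_i·P.
This yields a degree-2 equation in X; solving on (0,1), X = 0.597.

X = 0.597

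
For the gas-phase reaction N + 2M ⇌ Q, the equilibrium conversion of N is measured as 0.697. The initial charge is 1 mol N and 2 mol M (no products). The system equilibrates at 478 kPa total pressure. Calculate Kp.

Kp = 7.07e-05 kPa^-2

Let X = conversion of N (basis 1 mol N); extent of reaction ξ = X.
Species balance: n_N = 1 − X; n_M = 2 − 2X; n_Q = X.
Total moles n_T = 3 − 2X.
At X = 0.697: n_N = 0.303, n_M = 0.606, n_Q = 0.697, n_T = 1.61.
p_i = (n_i/n_T)·P. Kp = p_Q / (p_N p_M^2) = 7.07e-05 kPa^-2.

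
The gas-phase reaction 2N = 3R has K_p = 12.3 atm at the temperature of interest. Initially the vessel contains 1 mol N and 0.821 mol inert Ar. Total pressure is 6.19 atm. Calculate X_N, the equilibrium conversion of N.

X = 0.592

Let X = conversion of N (basis 1 mol N); extent of reaction ξ = 0.5X.
Mole table: n_N = 1 − X; n_R = 1.5X; n_I = 0.821 (inert).
Summing: n_T = 1.82 + 0.5X.
Mole fractions y_i = n_i/n_T; K_p = p_R^3 / (p_N^2) with p_i = y_i·P.
This yields a degree-3 equation in X; solving on (0,1), X = 0.592.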